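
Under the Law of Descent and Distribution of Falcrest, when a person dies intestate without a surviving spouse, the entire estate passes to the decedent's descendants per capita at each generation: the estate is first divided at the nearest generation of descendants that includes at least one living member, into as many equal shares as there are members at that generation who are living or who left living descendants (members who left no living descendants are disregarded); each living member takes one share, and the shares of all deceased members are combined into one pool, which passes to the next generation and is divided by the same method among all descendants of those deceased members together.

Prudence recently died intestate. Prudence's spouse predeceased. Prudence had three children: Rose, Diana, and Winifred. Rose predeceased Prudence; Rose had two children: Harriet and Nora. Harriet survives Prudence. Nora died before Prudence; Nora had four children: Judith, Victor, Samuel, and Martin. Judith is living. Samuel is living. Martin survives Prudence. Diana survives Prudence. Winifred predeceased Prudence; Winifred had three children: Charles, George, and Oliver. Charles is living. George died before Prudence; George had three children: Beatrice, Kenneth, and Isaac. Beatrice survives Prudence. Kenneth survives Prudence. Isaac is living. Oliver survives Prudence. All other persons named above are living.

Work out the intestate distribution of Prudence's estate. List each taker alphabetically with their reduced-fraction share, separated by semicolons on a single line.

Beatrice 4/105; Charles 2/15; Diana 1/3; Harriet 2/15; Isaac 4/105; Judith 4/105; Kenneth 4/105; Martin 4/105; Oliver 2/15; Samuel 4/105; Victor 4/105

There is no surviving spouse, so the entire estate passes to Prudence's descendants per capita at each generation.
At generation 1 (Rose, Diana, Winifred) there are 3 shares of (1)/3 = 1/3 each.
Living: Diana — each takes 1/3.
Deceased: Rose and Winifred. Their combined 2/3 is pooled and carried to generation 2.
At generation 2 (Harriet, Nora, Charles, George, Oliver) there are 5 shares of (2/3)/5 = 2/15 each.
Living: Harriet, Charles, and Oliver — each takes 2/15.
Deceased: Nora and George. Their combined 4/15 is pooled and carried to generation 3.
At generation 3 (Judith, Victor, Samuel, Martin, Beatrice, Kenneth, Isaac) there are 7 shares of (4/15)/7 = 4/105 each.
Living: Judith, Victor, Samuel, Martin, Beatrice, Kenneth, and Isaac — each takes 4/105.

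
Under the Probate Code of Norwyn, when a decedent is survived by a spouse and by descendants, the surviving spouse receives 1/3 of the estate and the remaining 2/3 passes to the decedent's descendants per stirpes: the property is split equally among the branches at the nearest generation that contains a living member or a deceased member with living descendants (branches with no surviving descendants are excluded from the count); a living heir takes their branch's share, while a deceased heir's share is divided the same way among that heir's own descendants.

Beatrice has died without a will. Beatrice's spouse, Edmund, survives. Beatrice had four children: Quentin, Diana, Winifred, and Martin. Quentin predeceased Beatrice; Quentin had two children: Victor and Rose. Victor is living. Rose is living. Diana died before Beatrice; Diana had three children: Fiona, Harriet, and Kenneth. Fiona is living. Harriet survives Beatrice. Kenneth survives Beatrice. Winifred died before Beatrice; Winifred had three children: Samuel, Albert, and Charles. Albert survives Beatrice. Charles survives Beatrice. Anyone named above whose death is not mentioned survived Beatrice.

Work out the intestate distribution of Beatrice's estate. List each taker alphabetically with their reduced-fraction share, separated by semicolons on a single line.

Albert 1/18; Charles 1/18; Edmund 1/3; Fiona 1/18; Harriet 1/18; Kenneth 1/18; Martin 1/6; Rose 1/12; Samuel 1/18; Victor 1/12

Edmund, as surviving spouse, takes 1/3.
The remaining 2/3 passes to Beatrice's descendants per stirpes.
The 2/3 is divided into 4 equal shares of 1/6 among Quentin, Diana, Winifred, Martin.
Quentin predeceased; the 1/6 allotted to Quentin's branch passes to Quentin's issue by representation.
The 1/6 is divided into 2 equal shares of 1/12 among Victor, Rose.
Victor is living and takes 1/12.
Rose is living and takes 1/12.
Diana predeceased; the 1/6 allotted to Diana's branch passes to Diana's issue by representation.
The 1/6 is divided into 3 equal shares of 1/18 among Fiona, Harriet, Kenneth.
Fiona is living and takes 1/18.
Harriet is living and takes 1/18.
Kenneth is living and takes 1/18.
Winifred predeceased; the 1/6 allotted to Winifred's branch passes to Winifred's issue by representation.
The 1/6 is divided into 3 equal shares of 1/18 among Samuel, Albert, Charles.
Samuel is living and takes 1/18.
Albert is living and takes 1/18.
Charles is living and takes 1/18.
Martin is living and takes 1/6.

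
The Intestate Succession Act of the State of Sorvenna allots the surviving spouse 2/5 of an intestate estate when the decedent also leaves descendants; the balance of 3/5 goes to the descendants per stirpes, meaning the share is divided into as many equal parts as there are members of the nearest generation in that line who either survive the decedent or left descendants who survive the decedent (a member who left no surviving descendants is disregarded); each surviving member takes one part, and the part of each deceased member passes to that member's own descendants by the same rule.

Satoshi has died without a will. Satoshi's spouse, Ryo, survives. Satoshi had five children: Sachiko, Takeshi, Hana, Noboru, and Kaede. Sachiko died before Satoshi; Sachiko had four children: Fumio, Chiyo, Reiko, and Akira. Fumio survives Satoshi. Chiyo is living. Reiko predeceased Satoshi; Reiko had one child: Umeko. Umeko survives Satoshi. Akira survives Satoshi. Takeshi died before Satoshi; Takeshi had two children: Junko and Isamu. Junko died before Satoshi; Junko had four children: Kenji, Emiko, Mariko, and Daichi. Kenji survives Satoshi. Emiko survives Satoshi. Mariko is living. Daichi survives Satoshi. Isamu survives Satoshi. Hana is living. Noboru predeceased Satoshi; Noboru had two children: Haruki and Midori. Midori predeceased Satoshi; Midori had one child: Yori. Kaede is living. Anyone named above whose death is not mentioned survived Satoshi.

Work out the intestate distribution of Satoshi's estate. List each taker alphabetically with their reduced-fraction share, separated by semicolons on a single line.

Ryo, as surviving spouse, takes 2/5.
The remaining 3/5 passes to Satoshi's descendants per stirpes.
The 3/5 is divided into 5 equal shares of 3/25 among Sachiko, Takeshi, Hana, Noboru, Kaede.
Sachiko predeceased; the 3/25 allotted to Sachiko's branch passes to Sachiko's issue by representation.
The 3/25 is divided into 4 equal shares of 3/100 among Fumio, Chiyo, Reiko, Akira.
Fumio is living and takes 3/100.
Chiyo is living and takes 3/100.
Reiko predeceased; the 3/100 allotted to Reiko's branch passes to Reiko's issue by representation.
Umeko is the sole taker at this level and receives the full 3/100.
Akira is living and takes 3/100.
Takeshi predeceased; the 3/25 allotted to Takeshi's branch passes to Takeshi's issue by representation.
The 3/25 is divided into 2 equal shares of 3/50 among Junko, Isamu.
Junko predeceased; the 3/50 allotted to Junko's branch passes to Junko's issue by representation.
The 3/50 is divided into 4 equal shares of 3/200 among Kenji, Emiko, Mariko, Daichi.
Kenji is living and takes 3/200.
Emiko is living and takes 3/200.
Mariko is living and takes 3/200.
Daichi is living and takes 3/200.
Isamu is living and takes 3/50.
Hana is living and takes 3/25.
Noboru predeceased; the 3/25 allotted to Noboru's branch passes to Noboru's issue by representation.
The 3/25 is divided into 2 equal shares of 3/50 among Haruki, Midori.
Haruki is living and takes 3/50.
Midori predeceased; the 3/50 allotted to Midori's branch passes to Midori's issue by representation.
Yori is the sole taker at this level and receives the full 3/50.
Kaede is living and takes 3/25.

Akira 3/100; Chiyo 3/100; Daichi 3/200; Emiko 3/200; Fumio 3/100; Hana 3/25; Haruki 3/50; Isamu 3/50; Kaede 3/25; Kenji 3/200; Mariko 3/200; Ryo 2/5; Umeko 3/100; Yori 3/50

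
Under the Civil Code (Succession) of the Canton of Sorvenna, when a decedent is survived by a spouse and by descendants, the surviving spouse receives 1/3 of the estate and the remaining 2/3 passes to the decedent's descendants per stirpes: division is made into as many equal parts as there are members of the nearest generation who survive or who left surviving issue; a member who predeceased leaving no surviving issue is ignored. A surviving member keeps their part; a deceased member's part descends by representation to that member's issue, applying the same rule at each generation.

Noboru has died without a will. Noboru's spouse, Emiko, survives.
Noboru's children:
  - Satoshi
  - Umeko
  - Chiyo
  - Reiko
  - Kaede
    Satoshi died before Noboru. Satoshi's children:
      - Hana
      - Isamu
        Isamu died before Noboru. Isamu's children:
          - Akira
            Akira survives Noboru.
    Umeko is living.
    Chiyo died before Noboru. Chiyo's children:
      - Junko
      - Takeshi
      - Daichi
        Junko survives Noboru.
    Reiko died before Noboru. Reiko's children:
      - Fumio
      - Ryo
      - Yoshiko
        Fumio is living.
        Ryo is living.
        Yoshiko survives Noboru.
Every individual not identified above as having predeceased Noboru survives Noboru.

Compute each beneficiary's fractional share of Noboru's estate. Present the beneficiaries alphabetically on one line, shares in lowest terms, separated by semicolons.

Emiko, as surviving spouse, takes 1/3.
The remaining 2/3 passes to Noboru's descendants per stirpes.
The 2/3 is divided into 5 equal shares of 2/15 among Satoshi, Umeko, Chiyo, Reiko, Kaede.
Satoshi predeceased; the 2/15 allotted to Satoshi's branch passes to Satoshi's issue by representation.
The 2/15 is divided into 2 equal shares of 1/15 among Hana, Isamu.
Hana is living and takes 1/15.
Isamu predeceased; the 1/15 allotted to Isamu's branch passes to Isamu's issue by representation.
Akira is the sole taker at this level and receives the full 1/15.
Umeko is living and takes 2/15.
Chiyo predeceased; the 2/15 allotted to Chiyo's branch passes to Chiyo's issue by representation.
The 2/15 is divided into 3 equal shares of 2/45 among Junko, Takeshi, Daichi.
Junko is living and takes 2/45.
Takeshi is living and takes 2/45.
Daichi is living and takes 2/45.
Reiko predeceased; the 2/15 allotted to Reiko's branch passes to Reiko's issue by representation.
The 2/15 is divided into 3 equal shares of 2/45 among Fumio, Ryo, Yoshiko.
Fumio is living and takes 2/45.
Ryo is living and takes 2/45.
Yoshiko is living and takes 2/45.
Kaede is living and takes 2/15.

Akira 1/15; Daichi 2/45; Emiko 1/3; Fumio 2/45; Hana 1/15; Junko 2/45; Kaede 2/15; Ryo 2/45; Takeshi 2/45; Umeko 2/15; Yoshiko 2/45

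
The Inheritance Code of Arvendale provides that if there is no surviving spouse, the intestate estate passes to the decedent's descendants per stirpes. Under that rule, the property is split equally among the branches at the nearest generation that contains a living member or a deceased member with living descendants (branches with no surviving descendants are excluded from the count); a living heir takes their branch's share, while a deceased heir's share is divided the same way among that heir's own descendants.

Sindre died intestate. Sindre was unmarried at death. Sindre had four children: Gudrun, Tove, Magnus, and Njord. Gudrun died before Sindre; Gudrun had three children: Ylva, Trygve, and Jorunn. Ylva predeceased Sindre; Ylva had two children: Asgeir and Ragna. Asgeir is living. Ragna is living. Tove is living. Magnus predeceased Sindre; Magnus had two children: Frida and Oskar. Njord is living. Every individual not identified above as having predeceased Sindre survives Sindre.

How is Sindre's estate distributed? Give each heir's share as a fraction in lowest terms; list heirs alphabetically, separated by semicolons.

Asgeir 1/24; Frida 1/8; Jorunn 1/12; Njord 1/4; Oskar 1/8; Ragna 1/24; Tove 1/4; Trygve 1/12

There is no surviving spouse, so the entire estate passes to Sindre's descendants per stirpes.
The estate is divided into 4 equal shares of 1/4 among Gudrun, Tove, Magnus, Njord.
Gudrun predeceased; the 1/4 allotted to Gudrun's branch passes to Gudrun's issue by representation.
The 1/4 is divided into 3 equal shares of 1/12 among Ylva, Trygve, Jorunn.
Ylva predeceased; the 1/12 allotted to Ylva's branch passes to Ylva's issue by representation.
The 1/12 is divided into 2 equal shares of 1/24 among Asgeir, Ragna.
Asgeir is living and takes 1/24.
Ragna is living and takes 1/24.
Trygve is living and takes 1/12.
Jorunn is living and takes 1/12.
Tove is living and takes 1/4.
Magnus predeceased; the 1/4 allotted to Magnus's branch passes to Magnus's issue by representation.
The 1/4 is divided into 2 equal shares of 1/8 among Frida, Oskar.
Frida is living and takes 1/8.
Oskar is living and takes 1/8.
Njord is living and takes 1/4.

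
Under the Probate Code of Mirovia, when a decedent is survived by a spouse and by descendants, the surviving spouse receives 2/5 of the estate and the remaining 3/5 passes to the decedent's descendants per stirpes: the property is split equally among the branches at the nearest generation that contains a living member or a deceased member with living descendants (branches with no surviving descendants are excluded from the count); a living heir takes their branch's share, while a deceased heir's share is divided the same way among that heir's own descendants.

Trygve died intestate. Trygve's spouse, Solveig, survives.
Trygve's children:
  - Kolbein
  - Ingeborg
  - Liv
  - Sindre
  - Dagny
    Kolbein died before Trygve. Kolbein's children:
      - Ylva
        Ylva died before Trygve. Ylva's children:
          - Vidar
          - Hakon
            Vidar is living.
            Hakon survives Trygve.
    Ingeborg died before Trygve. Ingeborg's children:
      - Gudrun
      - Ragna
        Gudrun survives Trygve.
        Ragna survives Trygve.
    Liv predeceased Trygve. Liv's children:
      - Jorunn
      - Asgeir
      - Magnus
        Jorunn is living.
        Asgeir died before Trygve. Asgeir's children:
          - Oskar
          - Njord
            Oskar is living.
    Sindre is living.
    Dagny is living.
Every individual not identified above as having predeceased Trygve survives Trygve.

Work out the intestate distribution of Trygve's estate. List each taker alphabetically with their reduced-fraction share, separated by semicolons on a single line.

Solveig, as surviving spouse, takes 2/5.
The remaining 3/5 passes to Trygve's descendants per stirpes.
The 3/5 is divided into 5 equal shares of 3/25 among Kolbein, Ingeborg, Liv, Sindre, Dagny.
Kolbein predeceased; the 3/25 allotted to Kolbein's branch passes to Kolbein's issue by representation.
Ylva's line is the sole branch at this level, so the full 3/25 passes to Ylva's issue by representation.
The 3/25 is divided into 2 equal shares of 3/50 among Vidar, Hakon.
Vidar is living and takes 3/50.
Hakon is living and takes 3/50.
Ingeborg predeceased; the 3/25 allotted to Ingeborg's branch passes to Ingeborg's issue by representation.
The 3/25 is divided into 2 equal shares of 3/50 among Gudrun, Ragna.
Gudrun is living and takes 3/50.
Ragna is living and takes 3/50.
Liv predeceased; the 3/25 allotted to Liv's branch passes to Liv's issue by representation.
The 3/25 is divided into 3 equal shares of 1/25 among Jorunn, Asgeir, Magnus.
Jorunn is living and takes 1/25.
Asgeir predeceased; the 1/25 allotted to Asgeir's branch passes to Asgeir's issue by representation.
The 1/25 is divided into 2 equal shares of 1/50 among Oskar, Njord.
Oskar is living and takes 1/50.
Njord is living and takes 1/50.
Magnus is living and takes 1/25.
Sindre is living and takes 3/25.
Dagny is living and takes 3/25.

Dagny 3/25; Gudrun 3/50; Hakon 3/50; Jorunn 1/25; Magnus 1/25; Njord 1/50; Oskar 1/50; Ragna 3/50; Sindre 3/25; Solveig 2/5; Vidar 3/50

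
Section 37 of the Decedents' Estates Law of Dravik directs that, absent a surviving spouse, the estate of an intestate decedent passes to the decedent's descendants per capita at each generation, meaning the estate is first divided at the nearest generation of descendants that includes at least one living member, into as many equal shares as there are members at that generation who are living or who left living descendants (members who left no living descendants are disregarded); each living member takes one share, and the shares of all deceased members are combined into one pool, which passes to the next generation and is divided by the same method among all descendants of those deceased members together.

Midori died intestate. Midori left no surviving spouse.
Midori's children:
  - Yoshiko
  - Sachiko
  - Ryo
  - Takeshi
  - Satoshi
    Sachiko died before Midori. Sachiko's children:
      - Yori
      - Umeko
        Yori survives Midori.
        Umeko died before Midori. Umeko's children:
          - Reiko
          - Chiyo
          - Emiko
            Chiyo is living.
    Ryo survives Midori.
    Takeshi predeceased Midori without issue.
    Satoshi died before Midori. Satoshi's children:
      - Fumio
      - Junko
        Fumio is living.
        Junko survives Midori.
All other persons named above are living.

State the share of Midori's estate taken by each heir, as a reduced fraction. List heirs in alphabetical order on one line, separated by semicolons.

There is no surviving spouse, so the entire estate passes to Midori's descendants per capita at each generation.
At generation 1 (Yoshiko, Sachiko, Ryo, Satoshi) there are 4 shares of (1)/4 = 1/4 each.
Living: Yoshiko and Ryo — each takes 1/4.
Deceased: Sachiko and Satoshi. Their combined 1/2 is pooled and carried to generation 2.
At generation 2 (Yori, Umeko, Fumio, Junko) there are 4 shares of (1/2)/4 = 1/8 each.
Living: Yori, Fumio, and Junko — each takes 1/8.
Deceased: Umeko. That 1/8 share is carried to generation 3.
At generation 3 (Reiko, Chiyo, Emiko) there are 3 shares of (1/8)/3 = 1/24 each.
Living: Reiko, Chiyo, and Emiko — each takes 1/24.

Chiyo 1/24; Emiko 1/24; Fumio 1/8; Junko 1/8; Reiko 1/24; Ryo 1/4; Yori 1/8; Yoshiko 1/4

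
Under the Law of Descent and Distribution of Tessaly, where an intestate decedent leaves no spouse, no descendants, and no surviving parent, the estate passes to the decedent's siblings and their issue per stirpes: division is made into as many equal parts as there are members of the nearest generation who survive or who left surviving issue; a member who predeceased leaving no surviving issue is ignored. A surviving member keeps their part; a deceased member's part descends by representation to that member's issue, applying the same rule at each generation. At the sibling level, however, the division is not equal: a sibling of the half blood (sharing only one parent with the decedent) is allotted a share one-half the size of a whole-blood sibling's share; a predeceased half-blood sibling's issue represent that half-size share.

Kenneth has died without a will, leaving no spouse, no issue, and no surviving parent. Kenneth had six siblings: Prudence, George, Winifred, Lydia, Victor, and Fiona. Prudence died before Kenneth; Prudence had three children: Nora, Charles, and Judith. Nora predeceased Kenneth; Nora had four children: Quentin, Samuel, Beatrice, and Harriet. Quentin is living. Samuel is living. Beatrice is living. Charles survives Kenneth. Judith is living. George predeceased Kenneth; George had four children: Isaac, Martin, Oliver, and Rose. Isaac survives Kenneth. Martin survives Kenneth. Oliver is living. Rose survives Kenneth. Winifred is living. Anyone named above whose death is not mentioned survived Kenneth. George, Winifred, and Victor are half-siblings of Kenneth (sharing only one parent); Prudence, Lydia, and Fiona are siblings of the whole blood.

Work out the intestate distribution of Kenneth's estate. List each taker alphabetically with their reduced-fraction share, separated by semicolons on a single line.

Beatrice 1/54; Charles 2/27; Fiona 2/9; Harriet 1/54; Isaac 1/36; Judith 2/27; Lydia 2/9; Martin 1/36; Oliver 1/36; Quentin 1/54; Rose 1/36; Samuel 1/54; Victor 1/9; Winifred 1/9

No spouse, descendants, or parent survives, so the estate passes to Kenneth's siblings per stirpes.
Half-blood siblings count for one-half the weight of whole-blood siblings at the initial division.
Dividing 1 in proportion to weights (total weight 9/2): Prudence (weight 1) → 2/9; George (weight 1/2) → 1/9; Winifred (weight 1/2) → 1/9; Lydia (weight 1) → 2/9; Victor (weight 1/2) → 1/9; Fiona (weight 1) → 2/9.
Prudence predeceased; the 2/9 allotted to Prudence's branch passes to Prudence's issue by representation.
The 2/9 is divided into 3 equal shares of 2/27 among Nora, Charles, Judith.
Nora predeceased; the 2/27 allotted to Nora's branch passes to Nora's issue by representation.
The 2/27 is divided into 4 equal shares of 1/54 among Quentin, Samuel, Beatrice, Harriet.
Quentin is living and takes 1/54.
Samuel is living and takes 1/54.
Beatrice is living and takes 1/54.
Harriet is living and takes 1/54.
Charles is living and takes 2/27.
Judith is living and takes 2/27.
George predeceased; the 1/9 allotted to George's branch passes to George's issue by representation.
The 1/9 is divided into 4 equal shares of 1/36 among Isaac, Martin, Oliver, Rose.
Isaac is living and takes 1/36.
Martin is living and takes 1/36.
Oliver is living and takes 1/36.
Rose is living and takes 1/36.
Winifred is living and takes 1/9.
Lydia is living and takes 2/9.
Victor is living and takes 1/9.
Fiona is living and takes 2/9.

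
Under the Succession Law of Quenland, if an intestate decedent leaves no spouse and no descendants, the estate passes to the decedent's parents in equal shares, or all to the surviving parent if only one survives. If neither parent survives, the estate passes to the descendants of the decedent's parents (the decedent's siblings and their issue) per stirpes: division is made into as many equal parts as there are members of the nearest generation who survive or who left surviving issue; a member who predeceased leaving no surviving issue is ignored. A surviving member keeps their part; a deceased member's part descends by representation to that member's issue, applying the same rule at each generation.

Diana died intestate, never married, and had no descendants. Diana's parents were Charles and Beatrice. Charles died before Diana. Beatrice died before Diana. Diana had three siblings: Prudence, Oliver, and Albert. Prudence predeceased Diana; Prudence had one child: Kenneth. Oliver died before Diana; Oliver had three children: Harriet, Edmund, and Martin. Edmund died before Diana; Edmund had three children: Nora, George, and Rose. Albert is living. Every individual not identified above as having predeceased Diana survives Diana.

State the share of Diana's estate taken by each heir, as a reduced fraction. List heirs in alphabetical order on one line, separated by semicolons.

Albert 1/3; George 1/27; Harriet 1/9; Kenneth 1/3; Martin 1/9; Nora 1/27; Rose 1/27

Neither parent survives and there are no descendants, so the estate passes to Diana's siblings and their issue per stirpes.
The estate is divided into 3 equal shares of 1/3 among Prudence, Oliver, Albert.
Prudence predeceased; the 1/3 allotted to Prudence's branch passes to Prudence's issue by representation.
Kenneth is the sole taker at this level and receives the full 1/3.
Oliver predeceased; the 1/3 allotted to Oliver's branch passes to Oliver's issue by representation.
The 1/3 is divided into 3 equal shares of 1/9 among Harriet, Edmund, Martin.
Harriet is living and takes 1/9.
Edmund predeceased; the 1/9 allotted to Edmund's branch passes to Edmund's issue by representation.
The 1/9 is divided into 3 equal shares of 1/27 among Nora, George, Rose.
Nora is living and takes 1/27.
George is living and takes 1/27.
Rose is living and takes 1/27.
Martin is living and takes 1/9.
Albert is living and takes 1/3.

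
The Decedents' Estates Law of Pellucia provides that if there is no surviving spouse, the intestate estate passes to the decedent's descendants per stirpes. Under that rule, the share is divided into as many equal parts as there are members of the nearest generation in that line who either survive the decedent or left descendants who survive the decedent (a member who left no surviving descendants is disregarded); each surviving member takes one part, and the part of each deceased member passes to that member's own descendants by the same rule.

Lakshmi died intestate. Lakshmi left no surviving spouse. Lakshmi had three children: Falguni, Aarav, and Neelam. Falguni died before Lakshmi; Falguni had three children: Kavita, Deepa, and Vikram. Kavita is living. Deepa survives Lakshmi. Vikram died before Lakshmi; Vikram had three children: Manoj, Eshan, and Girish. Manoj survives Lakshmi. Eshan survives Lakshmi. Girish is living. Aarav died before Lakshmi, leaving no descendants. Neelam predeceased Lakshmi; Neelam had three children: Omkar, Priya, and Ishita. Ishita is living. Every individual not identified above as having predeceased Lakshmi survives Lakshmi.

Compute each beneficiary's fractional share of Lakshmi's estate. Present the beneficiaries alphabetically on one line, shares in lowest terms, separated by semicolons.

There is no surviving spouse, so the entire estate passes to Lakshmi's descendants per stirpes.
Aarav left no surviving issue, so that branch lapses and is disregarded.
The estate is divided into 2 equal shares of 1/2 among Falguni, Neelam.
Falguni predeceased; the 1/2 allotted to Falguni's branch passes to Falguni's issue by representation.
The 1/2 is divided into 3 equal shares of 1/6 among Kavita, Deepa, Vikram.
Kavita is living and takes 1/6.
Deepa is living and takes 1/6.
Vikram predeceased; the 1/6 allotted to Vikram's branch passes to Vikram's issue by representation.
The 1/6 is divided into 3 equal shares of 1/18 among Manoj, Eshan, Girish.
Manoj is living and takes 1/18.
Eshan is living and takes 1/18.
Girish is living and takes 1/18.
Neelam predeceased; the 1/2 allotted to Neelam's branch passes to Neelam's issue by representation.
The 1/2 is divided into 3 equal shares of 1/6 among Omkar, Priya, Ishita.
Omkar is living and takes 1/6.
Priya is living and takes 1/6.
Ishita is living and takes 1/6.

Deepa 1/6; Eshan 1/18; Girish 1/18; Ishita 1/6; Kavita 1/6; Manoj 1/18; Omkar 1/6; Priya 1/6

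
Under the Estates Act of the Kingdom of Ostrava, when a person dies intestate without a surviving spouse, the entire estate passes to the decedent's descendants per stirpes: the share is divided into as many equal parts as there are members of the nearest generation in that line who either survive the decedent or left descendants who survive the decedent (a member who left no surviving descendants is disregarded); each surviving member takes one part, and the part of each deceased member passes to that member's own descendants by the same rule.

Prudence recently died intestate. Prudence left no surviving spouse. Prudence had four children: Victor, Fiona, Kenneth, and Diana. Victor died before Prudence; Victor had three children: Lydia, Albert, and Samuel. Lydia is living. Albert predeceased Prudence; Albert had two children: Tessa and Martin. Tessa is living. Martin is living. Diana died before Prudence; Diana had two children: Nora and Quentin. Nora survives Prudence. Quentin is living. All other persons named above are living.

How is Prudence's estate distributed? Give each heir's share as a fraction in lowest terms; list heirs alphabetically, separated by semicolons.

There is no surviving spouse, so the entire estate passes to Prudence's descendants per stirpes.
The estate is divided into 4 equal shares of 1/4 among Victor, Fiona, Kenneth, Diana.
Victor predeceased; the 1/4 allotted to Victor's branch passes to Victor's issue by representation.
The 1/4 is divided into 3 equal shares of 1/12 among Lydia, Albert, Samuel.
Lydia is living and takes 1/12.
Albert predeceased; the 1/12 allotted to Albert's branch passes to Albert's issue by representation.
The 1/12 is divided into 2 equal shares of 1/24 among Tessa, Martin.
Tessa is living and takes 1/24.
Martin is living and takes 1/24.
Samuel is living and takes 1/12.
Fiona is living and takes 1/4.
Kenneth is living and takes 1/4.
Diana predeceased; the 1/4 allotted to Diana's branch passes to Diana's issue by representation.
The 1/4 is divided into 2 equal shares of 1/8 among Nora, Quentin.
Nora is living and takes 1/8.
Quentin is living and takes 1/8.

Fiona 1/4; Kenneth 1/4; Lydia 1/12; Martin 1/24; Nora 1/8; Quentin 1/8; Samuel 1/12; Tessa 1/24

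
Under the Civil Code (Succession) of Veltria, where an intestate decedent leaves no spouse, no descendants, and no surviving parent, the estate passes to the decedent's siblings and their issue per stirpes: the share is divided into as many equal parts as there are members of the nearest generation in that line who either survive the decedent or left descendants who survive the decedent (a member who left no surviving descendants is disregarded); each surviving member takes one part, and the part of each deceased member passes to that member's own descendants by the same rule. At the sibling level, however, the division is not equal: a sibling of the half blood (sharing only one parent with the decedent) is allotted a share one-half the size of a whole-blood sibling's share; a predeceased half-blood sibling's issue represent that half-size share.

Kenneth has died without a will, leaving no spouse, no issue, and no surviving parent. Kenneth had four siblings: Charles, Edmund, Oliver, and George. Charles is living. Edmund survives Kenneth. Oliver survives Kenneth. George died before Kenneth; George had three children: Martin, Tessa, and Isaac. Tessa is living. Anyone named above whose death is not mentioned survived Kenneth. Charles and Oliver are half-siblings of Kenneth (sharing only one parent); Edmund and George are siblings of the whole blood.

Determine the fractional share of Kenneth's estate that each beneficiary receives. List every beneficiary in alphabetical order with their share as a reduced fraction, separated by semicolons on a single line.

No spouse, descendants, or parent survives, so the estate passes to Kenneth's siblings per stirpes.
Half-blood siblings count for one-half the weight of whole-blood siblings at the initial division.
Dividing 1 in proportion to weights (total weight 3): Charles (weight 1/2) → 1/6; Edmund (weight 1) → 1/3; Oliver (weight 1/2) → 1/6; George (weight 1) → 1/3.
Charles is living and takes 1/6.
Edmund is living and takes 1/3.
Oliver is living and takes 1/6.
George predeceased; the 1/3 allotted to George's branch passes to George's issue by representation.
The 1/3 is divided into 3 equal shares of 1/9 among Martin, Tessa, Isaac.
Martin is living and takes 1/9.
Tessa is living and takes 1/9.
Isaac is living and takes 1/9.

Charles 1/6; Edmund 1/3; Isaac 1/9; Martin 1/9; Oliver 1/6; Tessa 1/9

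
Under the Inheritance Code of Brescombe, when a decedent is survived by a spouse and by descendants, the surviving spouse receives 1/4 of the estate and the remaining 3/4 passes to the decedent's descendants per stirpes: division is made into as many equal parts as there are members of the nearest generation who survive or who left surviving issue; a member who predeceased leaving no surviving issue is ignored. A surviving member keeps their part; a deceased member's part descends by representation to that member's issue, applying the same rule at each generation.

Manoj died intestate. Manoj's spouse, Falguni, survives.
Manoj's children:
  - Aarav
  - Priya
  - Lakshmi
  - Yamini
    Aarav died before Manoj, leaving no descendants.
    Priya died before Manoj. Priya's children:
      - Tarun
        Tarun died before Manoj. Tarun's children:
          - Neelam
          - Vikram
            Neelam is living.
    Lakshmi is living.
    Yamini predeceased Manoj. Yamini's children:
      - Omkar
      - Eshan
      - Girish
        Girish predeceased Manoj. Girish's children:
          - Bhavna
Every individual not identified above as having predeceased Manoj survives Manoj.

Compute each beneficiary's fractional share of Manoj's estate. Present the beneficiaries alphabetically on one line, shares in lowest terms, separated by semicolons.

Falguni, as surviving spouse, takes 1/4.
The remaining 3/4 passes to Manoj's descendants per stirpes.
Aarav left no surviving issue, so that branch lapses and is disregarded.
The 3/4 is divided into 3 equal shares of 1/4 among Priya, Lakshmi, Yamini.
Priya predeceased; the 1/4 allotted to Priya's branch passes to Priya's issue by representation.
Tarun's line is the sole branch at this level, so the full 1/4 passes to Tarun's issue by representation.
The 1/4 is divided into 2 equal shares of 1/8 among Neelam, Vikram.
Neelam is living and takes 1/8.
Vikram is living and takes 1/8.
Lakshmi is living and takes 1/4.
Yamini predeceased; the 1/4 allotted to Yamini's branch passes to Yamini's issue by representation.
The 1/4 is divided into 3 equal shares of 1/12 among Omkar, Eshan, Girish.
Omkar is living and takes 1/12.
Eshan is living and takes 1/12.
Girish predeceased; the 1/12 allotted to Girish's branch passes to Girish's issue by representation.
Bhavna is the sole taker at this level and receives the full 1/12.

Bhavna 1/12; Eshan 1/12; Falguni 1/4; Lakshmi 1/4; Neelam 1/8; Omkar 1/12; Vikram 1/8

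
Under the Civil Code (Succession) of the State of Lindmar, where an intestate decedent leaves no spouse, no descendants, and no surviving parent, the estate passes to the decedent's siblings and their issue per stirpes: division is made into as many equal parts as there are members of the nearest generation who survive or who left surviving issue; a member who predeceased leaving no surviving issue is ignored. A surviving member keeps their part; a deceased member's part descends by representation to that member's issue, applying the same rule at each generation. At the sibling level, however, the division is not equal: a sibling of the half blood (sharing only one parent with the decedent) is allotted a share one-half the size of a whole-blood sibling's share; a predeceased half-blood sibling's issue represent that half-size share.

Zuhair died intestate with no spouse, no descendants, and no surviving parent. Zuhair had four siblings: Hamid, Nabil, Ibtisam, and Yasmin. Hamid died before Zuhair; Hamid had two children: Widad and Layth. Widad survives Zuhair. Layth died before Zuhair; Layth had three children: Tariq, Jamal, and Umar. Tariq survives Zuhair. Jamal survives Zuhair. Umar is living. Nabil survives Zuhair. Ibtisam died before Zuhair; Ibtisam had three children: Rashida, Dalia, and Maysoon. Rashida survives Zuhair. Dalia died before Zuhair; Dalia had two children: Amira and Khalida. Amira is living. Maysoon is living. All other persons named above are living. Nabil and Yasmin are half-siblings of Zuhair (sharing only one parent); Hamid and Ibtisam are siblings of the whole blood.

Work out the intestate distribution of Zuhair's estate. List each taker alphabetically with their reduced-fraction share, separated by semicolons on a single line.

No spouse, descendants, or parent survives, so the estate passes to Zuhair's siblings per stirpes.
Half-blood siblings count for one-half the weight of whole-blood siblings at the initial division.
Dividing 1 in proportion to weights (total weight 3): Hamid (weight 1) → 1/3; Nabil (weight 1/2) → 1/6; Ibtisam (weight 1) → 1/3; Yasmin (weight 1/2) → 1/6.
Hamid predeceased; the 1/3 allotted to Hamid's branch passes to Hamid's issue by representation.
The 1/3 is divided into 2 equal shares of 1/6 among Widad, Layth.
Widad is living and takes 1/6.
Layth predeceased; the 1/6 allotted to Layth's branch passes to Layth's issue by representation.
The 1/6 is divided into 3 equal shares of 1/18 among Tariq, Jamal, Umar.
Tariq is living and takes 1/18.
Jamal is living and takes 1/18.
Umar is living and takes 1/18.
Nabil is living and takes 1/6.
Ibtisam predeceased; the 1/3 allotted to Ibtisam's branch passes to Ibtisam's issue by representation.
The 1/3 is divided into 3 equal shares of 1/9 among Rashida, Dalia, Maysoon.
Rashida is living and takes 1/9.
Dalia predeceased; the 1/9 allotted to Dalia's branch passes to Dalia's issue by representation.
The 1/9 is divided into 2 equal shares of 1/18 among Amira, Khalida.
Amira is living and takes 1/18.
Khalida is living and takes 1/18.
Maysoon is living and takes 1/9.
Yasmin is living and takes 1/6.

Amira 1/18; Jamal 1/18; Khalida 1/18; Maysoon 1/9; Nabil 1/6; Rashida 1/9; Tariq 1/18; Umar 1/18; Widad 1/6; Yasmin 1/6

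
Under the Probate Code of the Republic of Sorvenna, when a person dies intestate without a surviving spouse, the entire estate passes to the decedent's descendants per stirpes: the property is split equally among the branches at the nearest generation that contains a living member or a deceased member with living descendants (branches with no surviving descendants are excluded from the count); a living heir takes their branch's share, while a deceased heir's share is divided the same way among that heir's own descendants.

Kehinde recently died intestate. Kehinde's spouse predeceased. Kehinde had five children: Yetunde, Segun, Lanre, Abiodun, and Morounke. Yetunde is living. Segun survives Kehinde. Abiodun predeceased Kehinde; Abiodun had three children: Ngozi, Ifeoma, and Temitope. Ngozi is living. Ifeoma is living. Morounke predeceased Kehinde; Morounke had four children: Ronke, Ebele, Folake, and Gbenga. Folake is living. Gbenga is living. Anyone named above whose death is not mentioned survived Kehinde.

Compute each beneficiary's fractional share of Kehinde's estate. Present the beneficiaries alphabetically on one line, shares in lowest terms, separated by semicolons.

Ebele 1/20; Folake 1/20; Gbenga 1/20; Ifeoma 1/15; Lanre 1/5; Ngozi 1/15; Ronke 1/20; Segun 1/5; Temitope 1/15; Yetunde 1/5

There is no surviving spouse, so the entire estate passes to Kehinde's descendants per stirpes.
The estate is divided into 5 equal shares of 1/5 among Yetunde, Segun, Lanre, Abiodun, Morounke.
Yetunde is living and takes 1/5.
Segun is living and takes 1/5.
Lanre is living and takes 1/5.
Abiodun predeceased; the 1/5 allotted to Abiodun's branch passes to Abiodun's issue by representation.
The 1/5 is divided into 3 equal shares of 1/15 among Ngozi, Ifeoma, Temitope.
Ngozi is living and takes 1/15.
Ifeoma is living and takes 1/15.
Temitope is living and takes 1/15.
Morounke predeceased; the 1/5 allotted to Morounke's branch passes to Morounke's issue by representation.
The 1/5 is divided into 4 equal shares of 1/20 among Ronke, Ebele, Folake, Gbenga.
Ronke is living and takes 1/20.
Ebele is living and takes 1/20.
Folake is living and takes 1/20.
Gbenga is living and takes 1/20.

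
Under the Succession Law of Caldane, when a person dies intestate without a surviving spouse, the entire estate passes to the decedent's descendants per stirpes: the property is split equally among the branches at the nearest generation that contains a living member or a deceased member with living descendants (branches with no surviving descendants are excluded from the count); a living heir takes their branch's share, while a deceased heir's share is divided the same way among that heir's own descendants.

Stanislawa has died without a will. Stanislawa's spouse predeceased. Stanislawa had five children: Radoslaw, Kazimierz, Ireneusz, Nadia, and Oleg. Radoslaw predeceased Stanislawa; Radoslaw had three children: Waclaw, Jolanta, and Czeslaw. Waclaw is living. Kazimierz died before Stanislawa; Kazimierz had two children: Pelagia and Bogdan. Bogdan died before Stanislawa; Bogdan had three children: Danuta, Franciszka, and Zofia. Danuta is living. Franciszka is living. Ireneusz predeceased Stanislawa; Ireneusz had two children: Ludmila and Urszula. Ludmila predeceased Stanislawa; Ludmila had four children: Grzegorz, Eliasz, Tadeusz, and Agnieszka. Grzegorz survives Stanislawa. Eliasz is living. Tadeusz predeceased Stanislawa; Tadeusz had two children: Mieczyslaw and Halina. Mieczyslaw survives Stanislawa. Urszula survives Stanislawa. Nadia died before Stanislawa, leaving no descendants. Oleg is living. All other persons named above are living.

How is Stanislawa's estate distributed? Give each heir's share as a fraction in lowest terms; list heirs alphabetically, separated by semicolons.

There is no surviving spouse, so the entire estate passes to Stanislawa's descendants per stirpes.
Nadia left no surviving issue, so that branch lapses and is disregarded.
The estate is divided into 4 equal shares of 1/4 among Radoslaw, Kazimierz, Ireneusz, Oleg.
Radoslaw predeceased; the 1/4 allotted to Radoslaw's branch passes to Radoslaw's issue by representation.
The 1/4 is divided into 3 equal shares of 1/12 among Waclaw, Jolanta, Czeslaw.
Waclaw is living and takes 1/12.
Jolanta is living and takes 1/12.
Czeslaw is living and takes 1/12.
Kazimierz predeceased; the 1/4 allotted to Kazimierz's branch passes to Kazimierz's issue by representation.
The 1/4 is divided into 2 equal shares of 1/8 among Pelagia, Bogdan.
Pelagia is living and takes 1/8.
Bogdan predeceased; the 1/8 allotted to Bogdan's branch passes to Bogdan's issue by representation.
The 1/8 is divided into 3 equal shares of 1/24 among Danuta, Franciszka, Zofia.
Danuta is living and takes 1/24.
Franciszka is living and takes 1/24.
Zofia is living and takes 1/24.
Ireneusz predeceased; the 1/4 allotted to Ireneusz's branch passes to Ireneusz's issue by representation.
The 1/4 is divided into 2 equal shares of 1/8 among Ludmila, Urszula.
Ludmila predeceased; the 1/8 allotted to Ludmila's branch passes to Ludmila's issue by representation.
The 1/8 is divided into 4 equal shares of 1/32 among Grzegorz, Eliasz, Tadeusz, Agnieszka.
Grzegorz is living and takes 1/32.
Eliasz is living and takes 1/32.
Tadeusz predeceased; the 1/32 allotted to Tadeusz's branch passes to Tadeusz's issue by representation.
The 1/32 is divided into 2 equal shares of 1/64 among Mieczyslaw, Halina.
Mieczyslaw is living and takes 1/64.
Halina is living and takes 1/64.
Agnieszka is living and takes 1/32.
Urszula is living and takes 1/8.
Oleg is living and takes 1/4.

Agnieszka 1/32; Czeslaw 1/12; Danuta 1/24; Eliasz 1/32; Franciszka 1/24; Grzegorz 1/32; Halina 1/64; Jolanta 1/12; Mieczyslaw 1/64; Oleg 1/4; Pelagia 1/8; Urszula 1/8; Waclaw 1/12; Zofia 1/24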